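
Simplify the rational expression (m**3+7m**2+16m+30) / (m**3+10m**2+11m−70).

By polynomial division,
  m**3+7m**2+16m+30 = (m**3+10m**2+11m−70) + (−3m**2+5m+100)
  m**3+10m**2+11m−70 = (−(1/3)m−35/9)(−3m**2+5m+100) + ((574/9)m+2870/9)
  −3m**2+5m+100 = (−(27/574)m+90/287)((574/9)m+2870/9) + (0)
Last nonzero remainder: (574/9)m+2870/9. Dividing through by 574/9 gives the monic gcd m+5.
Cancel m+5 from numerator and denominator to get the reduced form.

(m**2+2m+6)/(m**2+5m−14)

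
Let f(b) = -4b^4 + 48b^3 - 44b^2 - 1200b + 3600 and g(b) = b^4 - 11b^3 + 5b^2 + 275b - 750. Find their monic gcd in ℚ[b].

Repeated division with remainder:
  -4b^4 + 48b^3 - 44b^2 - 1200b + 3600 = (-4)(b^4 - 11b^3 + 5b^2 + 275b - 750) + (4b^3 - 24b^2 - 100b + 600)
  b^4 - 11b^3 + 5b^2 + 275b - 750 = ((1/4)b - 5/4)(4b^3 - 24b^2 - 100b + 600) + (0)
Last nonzero remainder: 4b^3 - 24b^2 - 100b + 600. Dividing through by 4 gives the monic gcd b^3 - 6b^2 - 25b + 150.

b^3 - 6b^2 - 25b + 150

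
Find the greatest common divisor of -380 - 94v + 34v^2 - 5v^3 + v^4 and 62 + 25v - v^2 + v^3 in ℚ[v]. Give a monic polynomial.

2 + v

Repeated division with remainder:
  v^4 - 5v^3 + 34v^2 - 94v - 380 = (v - 4)(v^3 - v^2 + 25v + 62) + (5v^2 - 56v - 132)
  v^3 - v^2 + 25v + 62 = ((1/5)v + 51/25)(5v^2 - 56v - 132) + ((4141/25)v + 8282/25)
  5v^2 - 56v - 132 = ((125/4141)v - 1650/4141)((4141/25)v + 8282/25) + (0)
Last nonzero remainder: (4141/25)v + 8282/25. Dividing through by 4141/25 gives the monic gcd v + 2.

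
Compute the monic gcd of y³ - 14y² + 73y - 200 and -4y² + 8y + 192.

Repeated division with remainder:
  y³ - 14y² + 73y - 200 = (-(1/4)y + 3)(-4y² + 8y + 192) + (97y - 776)
  -4y² + 8y + 192 = (-(4/97)y - 24/97)(97y - 776) + (0)
Last nonzero remainder: 97y - 776. Dividing through by 97 gives the monic gcd y - 8.

y - 8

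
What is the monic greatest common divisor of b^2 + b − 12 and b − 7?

By polynomial division,
  b^2 + b − 12 = (b + 8)(b − 7) + (44)
  b − 7 = ((1/44)b − 7/44)(44) + (0)
The last nonzero remainder is the constant 44, so the polynomials are coprime and gcd = 1.

1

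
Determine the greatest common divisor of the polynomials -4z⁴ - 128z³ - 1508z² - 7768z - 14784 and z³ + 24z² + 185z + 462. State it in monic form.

z³ + 24z² + 185z + 462

Repeated division with remainder:
  -4z⁴ - 128z³ - 1508z² - 7768z - 14784 = (-4z - 32)(z³ + 24z² + 185z + 462) + (0)
The last nonzero remainder z³ + 24z² + 185z + 462 is already monic.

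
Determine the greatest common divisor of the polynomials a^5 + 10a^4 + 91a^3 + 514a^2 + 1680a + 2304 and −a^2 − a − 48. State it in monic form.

Apply the Euclidean algorithm:
  a^5 + 10a^4 + 91a^3 + 514a^2 + 1680a + 2304 = (−a^3 − 9a^2 − 34a − 48)(−a^2 − a − 48) + (0)
Last nonzero remainder: −a^2 − a − 48. Dividing through by −1 gives the monic gcd a^2 + a + 48.

a^2 + a + 48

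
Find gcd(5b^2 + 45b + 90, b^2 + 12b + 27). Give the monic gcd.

Apply the Euclidean algorithm:
  5b^2 + 45b + 90 = (5)(b^2 + 12b + 27) + (-15b - 45)
  b^2 + 12b + 27 = (-(1/15)b - 3/5)(-15b - 45) + (0)
Last nonzero remainder: -15b - 45. Dividing through by -15 gives the monic gcd b + 3.

b + 3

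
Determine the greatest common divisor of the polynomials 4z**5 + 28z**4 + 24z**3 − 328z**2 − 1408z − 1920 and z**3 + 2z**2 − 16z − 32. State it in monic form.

Euclidean algorithm in ℚ[z]:
  4z**5 + 28z**4 + 24z**3 − 328z**2 − 1408z − 1920 = (4z**2 + 20z + 48)(z**3 + 2z**2 − 16z − 32) + (24z**2 − 384)
  z**3 + 2z**2 − 16z − 32 = ((1/24)z + 1/12)(24z**2 − 384) + (0)
Last nonzero remainder: 24z**2 − 384. Dividing through by 24 gives the monic gcd z**2 − 16.

z**2 − 16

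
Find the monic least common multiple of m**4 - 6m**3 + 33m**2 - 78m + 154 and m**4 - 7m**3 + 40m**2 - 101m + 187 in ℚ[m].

By polynomial division,
  m**4 - 6m**3 + 33m**2 - 78m + 154 = (m**4 - 7m**3 + 40m**2 - 101m + 187) + (m**3 - 7m**2 + 23m - 33)
  m**4 - 7m**3 + 40m**2 - 101m + 187 = (m)(m**3 - 7m**2 + 23m - 33) + (17m**2 - 68m + 187)
  m**3 - 7m**2 + 23m - 33 = ((1/17)m - 3/17)(17m**2 - 68m + 187) + (0)
Last nonzero remainder: 17m**2 - 68m + 187. Dividing through by 17 gives the monic gcd m**2 - 4m + 11.
Then lcm(f, g) = f·g / gcd(f, g); expanding and making the result monic gives the answer.

m**6 - 9m**5 + 68m**4 - 279m**3 + 949m**2 - 1788m + 2618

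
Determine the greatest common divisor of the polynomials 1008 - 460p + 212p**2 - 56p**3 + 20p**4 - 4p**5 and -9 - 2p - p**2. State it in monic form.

Repeated division with remainder:
  -4p**5 + 20p**4 - 56p**3 + 212p**2 - 460p + 1008 = (4p**3 - 28p**2 + 76p - 112)(-p**2 - 2p - 9) + (0)
Last nonzero remainder: -p**2 - 2p - 9. Dividing through by -1 gives the monic gcd p**2 + 2p + 9.

9 + 2p + p**2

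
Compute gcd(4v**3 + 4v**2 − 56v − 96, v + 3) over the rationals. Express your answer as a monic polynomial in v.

v + 3

Euclidean algorithm in ℚ[v]:
  4v**3 + 4v**2 − 56v − 96 = (4v**2 − 8v − 32)(v + 3) + (0)
The last nonzero remainder v + 3 is already monic.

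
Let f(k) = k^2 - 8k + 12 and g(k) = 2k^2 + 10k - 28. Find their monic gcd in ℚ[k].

Euclidean algorithm in ℚ[k]:
  k^2 - 8k + 12 = (1/2)(2k^2 + 10k - 28) + (-13k + 26)
  2k^2 + 10k - 28 = (-(2/13)k - 14/13)(-13k + 26) + (0)
Last nonzero remainder: -13k + 26. Dividing through by -13 gives the monic gcd k - 2.

k - 2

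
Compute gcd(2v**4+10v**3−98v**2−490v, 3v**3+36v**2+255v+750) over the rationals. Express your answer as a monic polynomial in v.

Euclidean algorithm in ℚ[v]:
  2v**4+10v**3−98v**2−490v = ((2/3)v−14/3)(3v**3+36v**2+255v+750) + (−100v**2+200v+3500)
  3v**3+36v**2+255v+750 = (−(3/100)v−21/50)(−100v**2+200v+3500) + (444v+2220)
  −100v**2+200v+3500 = (−(25/111)v+175/111)(444v+2220) + (0)
Last nonzero remainder: 444v+2220. Dividing through by 444 gives the monic gcd v+5.

v+5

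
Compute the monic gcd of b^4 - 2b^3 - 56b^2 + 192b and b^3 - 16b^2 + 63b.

b

Apply the Euclidean algorithm:
  b^4 - 2b^3 - 56b^2 + 192b = (b + 14)(b^3 - 16b^2 + 63b) + (105b^2 - 690b)
  b^3 - 16b^2 + 63b = ((1/105)b - 22/245)(105b^2 - 690b) + ((51/49)b)
  105b^2 - 690b = ((1715/17)b - 11270/17)((51/49)b) + (0)
Last nonzero remainder: (51/49)b. Dividing through by 51/49 gives the monic gcd b.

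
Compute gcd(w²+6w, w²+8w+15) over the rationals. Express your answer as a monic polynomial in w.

By polynomial division,
  w²+6w = (w²+8w+15) + (-2w-15)
  w²+8w+15 = (-(1/2)w-1/4)(-2w-15) + (45/4)
  -2w-15 = (-(8/45)w-4/3)(45/4) + (0)
The last nonzero remainder is the constant 45/4, so the polynomials are coprime and gcd = 1.

1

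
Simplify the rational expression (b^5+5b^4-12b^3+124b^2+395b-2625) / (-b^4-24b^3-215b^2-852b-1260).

Euclidean algorithm in ℚ[b]:
  b^5+5b^4-12b^3+124b^2+395b-2625 = (-b+19)(-b^4-24b^3-215b^2-852b-1260) + (229b^3+3357b^2+15323b+21315)
  -b^4-24b^3-215b^2-852b-1260 = (-(1/229)b-2139/52441)(229b^3+3357b^2+15323b+21315) + (-(585225/52441)b^2-(7022700/52441)b-20482875/52441)
  229b^3+3357b^2+15323b+21315 = (-(12008989/585225)b-10645523/195075)(-(585225/52441)b^2-(7022700/52441)b-20482875/52441) + (0)
Last nonzero remainder: -(585225/52441)b^2-(7022700/52441)b-20482875/52441. Dividing through by -585225/52441 gives the monic gcd b^2+12b+35.
Cancel b^2+12b+35 from numerator and denominator to get the reduced form.

(-b^3+7b^2-37b+75)/(b^2+12b+36)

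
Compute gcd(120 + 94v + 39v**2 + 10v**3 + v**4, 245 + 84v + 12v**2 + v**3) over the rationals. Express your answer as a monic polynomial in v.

Apply the Euclidean algorithm:
  v**4 + 10v**3 + 39v**2 + 94v + 120 = (v - 2)(v**3 + 12v**2 + 84v + 245) + (-21v**2 + 17v + 610)
  v**3 + 12v**2 + 84v + 245 = (-(1/21)v - 269/441)(-21v**2 + 17v + 610) + ((54427/441)v + 272135/441)
  -21v**2 + 17v + 610 = (-(9261/54427)v + 53802/54427)((54427/441)v + 272135/441) + (0)
Last nonzero remainder: (54427/441)v + 272135/441. Dividing through by 54427/441 gives the monic gcd v + 5.

5 + v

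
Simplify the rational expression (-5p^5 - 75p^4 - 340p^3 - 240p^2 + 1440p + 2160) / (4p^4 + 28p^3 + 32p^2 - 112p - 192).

(-5p^2 - 60p - 180)/(4p + 16)

By polynomial division,
  -5p^5 - 75p^4 - 340p^3 - 240p^2 + 1440p + 2160 = (-(5/4)p - 10)(4p^4 + 28p^3 + 32p^2 - 112p - 192) + (-20p^3 - 60p^2 + 80p + 240)
  4p^4 + 28p^3 + 32p^2 - 112p - 192 = (-(1/5)p - 4/5)(-20p^3 - 60p^2 + 80p + 240) + (0)
Last nonzero remainder: -20p^3 - 60p^2 + 80p + 240. Dividing through by -20 gives the monic gcd p^3 + 3p^2 - 4p - 12.
Cancel p^3 + 3p^2 - 4p - 12 from numerator and denominator to get the reduced form.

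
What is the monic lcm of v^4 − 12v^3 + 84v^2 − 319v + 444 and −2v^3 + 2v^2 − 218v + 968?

v^6 − 9v^5 + 169v^4 − 1519v^3 + 9651v^2 − 37267v + 53724

Euclidean algorithm in ℚ[v]:
  v^4 − 12v^3 + 84v^2 − 319v + 444 = (−(1/2)v + 11/2)(−2v^3 + 2v^2 − 218v + 968) + (−36v^2 + 1364v − 4880)
  −2v^3 + 2v^2 − 218v + 968 = ((1/18)v + 166/81)(−36v^2 + 1364v − 4880) + (−(222122/81)v + 888488/81)
  −36v^2 + 1364v − 4880 = ((1458/111061)v − 49410/111061)(−(222122/81)v + 888488/81) + (0)
Last nonzero remainder: −(222122/81)v + 888488/81. Dividing through by −222122/81 gives the monic gcd v − 4.
Then lcm(f, g) = f·g / gcd(f, g); expanding and making the result monic gives the answer.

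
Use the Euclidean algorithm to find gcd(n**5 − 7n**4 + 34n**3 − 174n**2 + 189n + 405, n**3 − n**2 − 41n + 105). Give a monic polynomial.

Euclidean algorithm in ℚ[n]:
  n**5 − 7n**4 + 34n**3 − 174n**2 + 189n + 405 = (n**2 − 6n + 69)(n**3 − n**2 − 41n + 105) + (−456n**2 + 3648n − 6840)
  n**3 − n**2 − 41n + 105 = (−(1/456)n − 7/456)(−456n**2 + 3648n − 6840) + (0)
Last nonzero remainder: −456n**2 + 3648n − 6840. Dividing through by −456 gives the monic gcd n**2 − 8n + 15.

n**2 − 8n + 15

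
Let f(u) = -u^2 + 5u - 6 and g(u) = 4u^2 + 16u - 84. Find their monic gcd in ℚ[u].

Repeated division with remainder:
  -u^2 + 5u - 6 = (-1/4)(4u^2 + 16u - 84) + (9u - 27)
  4u^2 + 16u - 84 = ((4/9)u + 28/9)(9u - 27) + (0)
Last nonzero remainder: 9u - 27. Dividing through by 9 gives the monic gcd u - 3.

u - 3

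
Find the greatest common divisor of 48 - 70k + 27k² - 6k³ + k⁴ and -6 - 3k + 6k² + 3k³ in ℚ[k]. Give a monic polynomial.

-1 + k

Euclidean algorithm in ℚ[k]:
  k⁴ - 6k³ + 27k² - 70k + 48 = ((1/3)k - 8/3)(3k³ + 6k² - 3k - 6) + (44k² - 76k + 32)
  3k³ + 6k² - 3k - 6 = ((3/44)k + 123/484)(44k² - 76k + 32) + ((1710/121)k - 1710/121)
  44k² - 76k + 32 = ((2662/855)k - 1936/855)((1710/121)k - 1710/121) + (0)
Last nonzero remainder: (1710/121)k - 1710/121. Dividing through by 1710/121 gives the monic gcd k - 1.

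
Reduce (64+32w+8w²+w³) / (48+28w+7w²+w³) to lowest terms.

(4+w)/(3+w)

Euclidean algorithm in ℚ[w]:
  w³+8w²+32w+64 = (w³+7w²+28w+48) + (w²+4w+16)
  w³+7w²+28w+48 = (w+3)(w²+4w+16) + (0)
The last nonzero remainder w²+4w+16 is already monic.
Cancel w²+4w+16 from numerator and denominator to get the reduced form.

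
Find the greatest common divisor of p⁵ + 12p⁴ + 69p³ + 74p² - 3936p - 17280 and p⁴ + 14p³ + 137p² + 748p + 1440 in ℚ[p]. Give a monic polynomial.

Repeated division with remainder:
  p⁵ + 12p⁴ + 69p³ + 74p² - 3936p - 17280 = (p - 2)(p⁴ + 14p³ + 137p² + 748p + 1440) + (-40p³ - 400p² - 3880p - 14400)
  p⁴ + 14p³ + 137p² + 748p + 1440 = (-(1/40)p - 1/10)(-40p³ - 400p² - 3880p - 14400) + (0)
Last nonzero remainder: -40p³ - 400p² - 3880p - 14400. Dividing through by -40 gives the monic gcd p³ + 10p² + 97p + 360.

p³ + 10p² + 97p + 360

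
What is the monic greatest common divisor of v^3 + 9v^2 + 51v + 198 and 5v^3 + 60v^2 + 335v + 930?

v + 6

By polynomial division,
  v^3 + 9v^2 + 51v + 198 = (1/5)(5v^3 + 60v^2 + 335v + 930) + (−3v^2 − 16v + 12)
  5v^3 + 60v^2 + 335v + 930 = (−(5/3)v − 100/9)(−3v^2 − 16v + 12) + ((1595/9)v + 3190/3)
  −3v^2 − 16v + 12 = (−(27/1595)v + 18/1595)((1595/9)v + 3190/3) + (0)
Last nonzero remainder: (1595/9)v + 3190/3. Dividing through by 1595/9 gives the monic gcd v + 6.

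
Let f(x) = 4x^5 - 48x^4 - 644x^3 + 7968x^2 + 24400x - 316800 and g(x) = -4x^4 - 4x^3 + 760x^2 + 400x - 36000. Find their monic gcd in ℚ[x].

x^3 - 9x^2 - 100x + 900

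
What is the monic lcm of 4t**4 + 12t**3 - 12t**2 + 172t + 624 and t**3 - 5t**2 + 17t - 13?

t**5 + 2t**4 - 6t**3 + 46t**2 + 113t - 156

Euclidean algorithm in ℚ[t]:
  4t**4 + 12t**3 - 12t**2 + 172t + 624 = (4t + 32)(t**3 - 5t**2 + 17t - 13) + (80t**2 - 320t + 1040)
  t**3 - 5t**2 + 17t - 13 = ((1/80)t - 1/80)(80t**2 - 320t + 1040) + (0)
Last nonzero remainder: 80t**2 - 320t + 1040. Dividing through by 80 gives the monic gcd t**2 - 4t + 13.
Then lcm(f, g) = f·g / gcd(f, g); expanding and making the result monic gives the answer.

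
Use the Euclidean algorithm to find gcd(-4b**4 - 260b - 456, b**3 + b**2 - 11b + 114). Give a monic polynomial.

Repeated division with remainder:
  -4b**4 - 260b - 456 = (-4b + 4)(b**3 + b**2 - 11b + 114) + (-48b**2 + 240b - 912)
  b**3 + b**2 - 11b + 114 = (-(1/48)b - 1/8)(-48b**2 + 240b - 912) + (0)
Last nonzero remainder: -48b**2 + 240b - 912. Dividing through by -48 gives the monic gcd b**2 - 5b + 19.

b**2 - 5b + 19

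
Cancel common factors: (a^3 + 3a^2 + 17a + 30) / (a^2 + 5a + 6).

By polynomial division,
  a^3 + 3a^2 + 17a + 30 = (a - 2)(a^2 + 5a + 6) + (21a + 42)
  a^2 + 5a + 6 = ((1/21)a + 1/7)(21a + 42) + (0)
Last nonzero remainder: 21a + 42. Dividing through by 21 gives the monic gcd a + 2.
Cancel a + 2 from numerator and denominator to get the reduced form.

(a^2 + a + 15)/(a + 3)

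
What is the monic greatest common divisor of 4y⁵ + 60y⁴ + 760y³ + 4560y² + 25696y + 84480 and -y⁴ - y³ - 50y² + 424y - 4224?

Euclidean algorithm in ℚ[y]:
  4y⁵ + 60y⁴ + 760y³ + 4560y² + 25696y + 84480 = (-4y - 56)(-y⁴ - y³ - 50y² + 424y - 4224) + (504y³ + 3456y² + 32544y - 152064)
  -y⁴ - y³ - 50y² + 424y - 4224 = (-(1/504)y + 41/3528)(504y³ + 3456y² + 32544y - 152064) + (-(1254/49)y² - (12540/49)y - 120384/49)
  504y³ + 3456y² + 32544y - 152064 = (-(4116/209)y + 1176/19)(-(1254/49)y² - (12540/49)y - 120384/49) + (0)
Last nonzero remainder: -(1254/49)y² - (12540/49)y - 120384/49. Dividing through by -1254/49 gives the monic gcd y² + 10y + 96.

y² + 10y + 96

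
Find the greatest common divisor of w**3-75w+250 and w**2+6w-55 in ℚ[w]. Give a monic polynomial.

Repeated division with remainder:
  w**3-75w+250 = (w-6)(w**2+6w-55) + (16w-80)
  w**2+6w-55 = ((1/16)w+11/16)(16w-80) + (0)
Last nonzero remainder: 16w-80. Dividing through by 16 gives the monic gcd w-5.

w-5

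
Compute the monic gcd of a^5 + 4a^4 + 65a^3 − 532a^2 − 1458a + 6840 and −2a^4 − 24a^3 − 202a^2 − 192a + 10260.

a^3 + 3a^2 + 74a − 570

By polynomial division,
  a^5 + 4a^4 + 65a^3 − 532a^2 − 1458a + 6840 = (−(1/2)a + 4)(−2a^4 − 24a^3 − 202a^2 − 192a + 10260) + (60a^3 + 180a^2 + 4440a − 34200)
  −2a^4 − 24a^3 − 202a^2 − 192a + 10260 = (−(1/30)a − 3/10)(60a^3 + 180a^2 + 4440a − 34200) + (0)
Last nonzero remainder: 60a^3 + 180a^2 + 4440a − 34200. Dividing through by 60 gives the monic gcd a^3 + 3a^2 + 74a − 570.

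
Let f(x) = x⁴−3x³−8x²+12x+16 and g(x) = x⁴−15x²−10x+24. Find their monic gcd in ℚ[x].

x²−2x−8

Repeated division with remainder:
  x⁴−3x³−8x²+12x+16 = (x⁴−15x²−10x+24) + (−3x³+7x²+22x−8)
  x⁴−15x²−10x+24 = (−(1/3)x−7/9)(−3x³+7x²+22x−8) + (−(20/9)x²+(40/9)x+160/9)
  −3x³+7x²+22x−8 = ((27/20)x−9/20)(−(20/9)x²+(40/9)x+160/9) + (0)
Last nonzero remainder: −(20/9)x²+(40/9)x+160/9. Dividing through by −20/9 gives the monic gcd x²−2x−8.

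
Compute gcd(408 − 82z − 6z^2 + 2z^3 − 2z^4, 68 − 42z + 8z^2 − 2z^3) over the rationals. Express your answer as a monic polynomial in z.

By polynomial division,
  −2z^4 + 2z^3 − 6z^2 − 82z + 408 = (z + 3)(−2z^3 + 8z^2 − 42z + 68) + (12z^2 − 24z + 204)
  −2z^3 + 8z^2 − 42z + 68 = (−(1/6)z + 1/3)(12z^2 − 24z + 204) + (0)
Last nonzero remainder: 12z^2 − 24z + 204. Dividing through by 12 gives the monic gcd z^2 − 2z + 17.

17 − 2z + z^2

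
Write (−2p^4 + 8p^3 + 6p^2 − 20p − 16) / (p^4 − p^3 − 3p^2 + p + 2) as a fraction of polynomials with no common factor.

(−2p + 8)/(p − 1)

Euclidean algorithm in ℚ[p]:
  −2p^4 + 8p^3 + 6p^2 − 20p − 16 = (−2)(p^4 − p^3 − 3p^2 + p + 2) + (6p^3 − 18p − 12)
  p^4 − p^3 − 3p^2 + p + 2 = ((1/6)p − 1/6)(6p^3 − 18p − 12) + (0)
Last nonzero remainder: 6p^3 − 18p − 12. Dividing through by 6 gives the monic gcd p^3 − 3p − 2.
Cancel p^3 − 3p − 2 from numerator and denominator to get the reduced form.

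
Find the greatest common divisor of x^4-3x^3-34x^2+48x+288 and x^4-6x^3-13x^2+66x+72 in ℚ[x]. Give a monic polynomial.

By polynomial division,
  x^4-3x^3-34x^2+48x+288 = (x^4-6x^3-13x^2+66x+72) + (3x^3-21x^2-18x+216)
  x^4-6x^3-13x^2+66x+72 = ((1/3)x+1/3)(3x^3-21x^2-18x+216) + (0)
Last nonzero remainder: 3x^3-21x^2-18x+216. Dividing through by 3 gives the monic gcd x^3-7x^2-6x+72.

x^3-7x^2-6x+72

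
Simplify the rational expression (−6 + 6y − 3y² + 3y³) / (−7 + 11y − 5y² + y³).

(6 + 3y²)/(7 − 4y + y²)

By polynomial division,
  3y³ − 3y² + 6y − 6 = (3)(y³ − 5y² + 11y − 7) + (12y² − 27y + 15)
  y³ − 5y² + 11y − 7 = ((1/12)y − 11/48)(12y² − 27y + 15) + ((57/16)y − 57/16)
  12y² − 27y + 15 = ((64/19)y − 80/19)((57/16)y − 57/16) + (0)
Last nonzero remainder: (57/16)y − 57/16. Dividing through by 57/16 gives the monic gcd y − 1.
Cancel y − 1 from numerator and denominator to get the reduced form.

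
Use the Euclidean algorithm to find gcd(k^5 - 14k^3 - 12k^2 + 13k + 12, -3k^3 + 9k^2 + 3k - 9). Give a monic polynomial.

Euclidean algorithm in ℚ[k]:
  k^5 - 14k^3 - 12k^2 + 13k + 12 = (-(1/3)k^2 - k + 4/3)(-3k^3 + 9k^2 + 3k - 9) + (-24k^2 + 24)
  -3k^3 + 9k^2 + 3k - 9 = ((1/8)k - 3/8)(-24k^2 + 24) + (0)
Last nonzero remainder: -24k^2 + 24. Dividing through by -24 gives the monic gcd k^2 - 1.

k^2 - 1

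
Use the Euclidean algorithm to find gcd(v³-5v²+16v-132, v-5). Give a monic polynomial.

1

Euclidean algorithm in ℚ[v]:
  v³-5v²+16v-132 = (v²+16)(v-5) + (-52)
  v-5 = (-(1/52)v+5/52)(-52) + (0)
The last nonzero remainder is the constant -52, so the polynomials are coprime and gcd = 1.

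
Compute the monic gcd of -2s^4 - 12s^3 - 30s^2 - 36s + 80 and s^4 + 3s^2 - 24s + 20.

s^3 + 2s^2 + 7s - 10

Euclidean algorithm in ℚ[s]:
  -2s^4 - 12s^3 - 30s^2 - 36s + 80 = (-2)(s^4 + 3s^2 - 24s + 20) + (-12s^3 - 24s^2 - 84s + 120)
  s^4 + 3s^2 - 24s + 20 = (-(1/12)s + 1/6)(-12s^3 - 24s^2 - 84s + 120) + (0)
Last nonzero remainder: -12s^3 - 24s^2 - 84s + 120. Dividing through by -12 gives the monic gcd s^3 + 2s^2 + 7s - 10.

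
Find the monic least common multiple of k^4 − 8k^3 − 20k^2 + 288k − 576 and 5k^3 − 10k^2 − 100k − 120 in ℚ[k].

k^6 − 4k^5 − 48k^4 + 176k^3 + 496k^2 − 1152k − 2304

By polynomial division,
  k^4 − 8k^3 − 20k^2 + 288k − 576 = ((1/5)k − 6/5)(5k^3 − 10k^2 − 100k − 120) + (−12k^2 + 192k − 720)
  5k^3 − 10k^2 − 100k − 120 = (−(5/12)k − 35/6)(−12k^2 + 192k − 720) + (720k − 4320)
  −12k^2 + 192k − 720 = (−(1/60)k + 1/6)(720k − 4320) + (0)
Last nonzero remainder: 720k − 4320. Dividing through by 720 gives the monic gcd k − 6.
Then lcm(f, g) = f·g / gcd(f, g); expanding and making the result monic gives the answer.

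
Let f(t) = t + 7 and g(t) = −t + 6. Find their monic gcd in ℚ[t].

1

By polynomial division,
  t + 7 = (−1)(−t + 6) + (13)
  −t + 6 = (−(1/13)t + 6/13)(13) + (0)
The last nonzero remainder is the constant 13, so the polynomials are coprime and gcd = 1.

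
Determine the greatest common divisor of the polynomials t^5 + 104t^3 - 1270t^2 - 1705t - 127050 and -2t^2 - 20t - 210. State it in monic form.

t^2 + 10t + 105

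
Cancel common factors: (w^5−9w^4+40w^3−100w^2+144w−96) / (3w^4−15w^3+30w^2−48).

Apply the Euclidean algorithm:
  w^5−9w^4+40w^3−100w^2+144w−96 = ((1/3)w−4/3)(3w^4−15w^3+30w^2−48) + (10w^3−60w^2+160w−160)
  3w^4−15w^3+30w^2−48 = ((3/10)w+3/10)(10w^3−60w^2+160w−160) + (0)
Last nonzero remainder: 10w^3−60w^2+160w−160. Dividing through by 10 gives the monic gcd w^3−6w^2+16w−16.
Cancel w^3−6w^2+16w−16 from numerator and denominator to get the reduced form.

(w^2−3w+6)/(3w+3)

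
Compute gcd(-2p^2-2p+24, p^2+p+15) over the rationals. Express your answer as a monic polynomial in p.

1

By polynomial division,
  -2p^2-2p+24 = (-2)(p^2+p+15) + (54)
  p^2+p+15 = ((1/54)p^2+(1/54)p+5/18)(54) + (0)
The last nonzero remainder is the constant 54, so the polynomials are coprime and gcd = 1.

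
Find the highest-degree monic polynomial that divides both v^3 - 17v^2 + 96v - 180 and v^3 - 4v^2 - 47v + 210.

Euclidean algorithm in ℚ[v]:
  v^3 - 17v^2 + 96v - 180 = (v^3 - 4v^2 - 47v + 210) + (-13v^2 + 143v - 390)
  v^3 - 4v^2 - 47v + 210 = (-(1/13)v - 7/13)(-13v^2 + 143v - 390) + (0)
Last nonzero remainder: -13v^2 + 143v - 390. Dividing through by -13 gives the monic gcd v^2 - 11v + 30.

v^2 - 11v + 30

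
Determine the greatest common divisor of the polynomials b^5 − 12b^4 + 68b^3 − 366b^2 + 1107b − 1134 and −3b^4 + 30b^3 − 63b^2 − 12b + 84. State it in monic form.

b^2 − 9b + 14

Euclidean algorithm in ℚ[b]:
  b^5 − 12b^4 + 68b^3 − 366b^2 + 1107b − 1134 = (−(1/3)b + 2/3)(−3b^4 + 30b^3 − 63b^2 − 12b + 84) + (27b^3 − 328b^2 + 1143b − 1190)
  −3b^4 + 30b^3 − 63b^2 − 12b + 84 = (−(1/9)b − 58/243)(27b^3 − 328b^2 + 1143b − 1190) + (−(3472/243)b^2 + (3472/27)b − 48608/243)
  27b^3 − 328b^2 + 1143b − 1190 = (−(6561/3472)b + 20655/3472)(−(3472/243)b^2 + (3472/27)b − 48608/243) + (0)
Last nonzero remainder: −(3472/243)b^2 + (3472/27)b − 48608/243. Dividing through by −3472/243 gives the monic gcd b^2 − 9b + 14.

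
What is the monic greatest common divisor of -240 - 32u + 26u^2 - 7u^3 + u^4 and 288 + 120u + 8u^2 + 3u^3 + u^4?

24 - 4u + u^2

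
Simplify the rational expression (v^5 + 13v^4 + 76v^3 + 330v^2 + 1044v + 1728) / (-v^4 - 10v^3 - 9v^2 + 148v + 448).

(-v^3 - 6v^2 - 18v - 108)/(v^2 + 3v - 28)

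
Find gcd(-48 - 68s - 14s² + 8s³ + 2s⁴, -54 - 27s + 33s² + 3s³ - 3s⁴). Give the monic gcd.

Apply the Euclidean algorithm:
  2s⁴ + 8s³ - 14s² - 68s - 48 = (-2/3)(-3s⁴ + 3s³ + 33s² - 27s - 54) + (10s³ + 8s² - 86s - 84)
  -3s⁴ + 3s³ + 33s² - 27s - 54 = (-(3/10)s + 27/50)(10s³ + 8s² - 86s - 84) + ((72/25)s² - (144/25)s - 216/25)
  10s³ + 8s² - 86s - 84 = ((125/36)s + 175/18)((72/25)s² - (144/25)s - 216/25) + (0)
Last nonzero remainder: (72/25)s² - (144/25)s - 216/25. Dividing through by 72/25 gives the monic gcd s² - 2s - 3.

-3 - 2s + s²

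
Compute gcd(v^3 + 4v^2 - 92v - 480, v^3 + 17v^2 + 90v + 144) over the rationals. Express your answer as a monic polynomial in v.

v^2 + 14v + 48

By polynomial division,
  v^3 + 4v^2 - 92v - 480 = (v^3 + 17v^2 + 90v + 144) + (-13v^2 - 182v - 624)
  v^3 + 17v^2 + 90v + 144 = (-(1/13)v - 3/13)(-13v^2 - 182v - 624) + (0)
Last nonzero remainder: -13v^2 - 182v - 624. Dividing through by -13 gives the monic gcd v^2 + 14v + 48.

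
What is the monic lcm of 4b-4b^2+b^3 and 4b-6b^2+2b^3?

Apply the Euclidean algorithm:
  b^3-4b^2+4b = (1/2)(2b^3-6b^2+4b) + (-b^2+2b)
  2b^3-6b^2+4b = (-2b+2)(-b^2+2b) + (0)
Last nonzero remainder: -b^2+2b. Dividing through by -1 gives the monic gcd b^2-2b.
Then lcm(f, g) = f·g / gcd(f, g); expanding and making the result monic gives the answer.

-4b+8b^2-5b^3+b^4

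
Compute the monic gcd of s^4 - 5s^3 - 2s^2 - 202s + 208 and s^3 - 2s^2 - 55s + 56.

Apply the Euclidean algorithm:
  s^4 - 5s^3 - 2s^2 - 202s + 208 = (s - 3)(s^3 - 2s^2 - 55s + 56) + (47s^2 - 423s + 376)
  s^3 - 2s^2 - 55s + 56 = ((1/47)s + 7/47)(47s^2 - 423s + 376) + (0)
Last nonzero remainder: 47s^2 - 423s + 376. Dividing through by 47 gives the monic gcd s^2 - 9s + 8.

s^2 - 9s + 8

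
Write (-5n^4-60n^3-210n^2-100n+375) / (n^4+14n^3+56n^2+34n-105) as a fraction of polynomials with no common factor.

(-5n-25)/(n+7)

Apply the Euclidean algorithm:
  -5n^4-60n^3-210n^2-100n+375 = (-5)(n^4+14n^3+56n^2+34n-105) + (10n^3+70n^2+70n-150)
  n^4+14n^3+56n^2+34n-105 = ((1/10)n+7/10)(10n^3+70n^2+70n-150) + (0)
Last nonzero remainder: 10n^3+70n^2+70n-150. Dividing through by 10 gives the monic gcd n^3+7n^2+7n-15.
Cancel n^3+7n^2+7n-15 from numerator and denominator to get the reduced form.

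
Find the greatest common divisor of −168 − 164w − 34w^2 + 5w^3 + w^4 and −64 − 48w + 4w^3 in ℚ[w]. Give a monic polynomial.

4 + 4w + w^2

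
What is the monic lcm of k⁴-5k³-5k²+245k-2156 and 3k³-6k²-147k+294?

k⁵-7k⁴+5k³+255k²-2646k+4312

By polynomial division,
  k⁴-5k³-5k²+245k-2156 = ((1/3)k-1)(3k³-6k²-147k+294) + (38k²-1862)
  3k³-6k²-147k+294 = ((3/38)k-3/19)(38k²-1862) + (0)
Last nonzero remainder: 38k²-1862. Dividing through by 38 gives the monic gcd k²-49.
Then lcm(f, g) = f·g / gcd(f, g); expanding and making the result monic gives the answer.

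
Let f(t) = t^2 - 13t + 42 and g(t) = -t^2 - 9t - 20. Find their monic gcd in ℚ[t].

1

Apply the Euclidean algorithm:
  t^2 - 13t + 42 = (-1)(-t^2 - 9t - 20) + (-22t + 22)
  -t^2 - 9t - 20 = ((1/22)t + 5/11)(-22t + 22) + (-30)
  -22t + 22 = ((11/15)t - 11/15)(-30) + (0)
The last nonzero remainder is the constant -30, so the polynomials are coprime and gcd = 1.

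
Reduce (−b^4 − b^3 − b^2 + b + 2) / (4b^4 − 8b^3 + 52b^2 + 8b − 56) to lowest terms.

Euclidean algorithm in ℚ[b]:
  −b^4 − b^3 − b^2 + b + 2 = (−1/4)(4b^4 − 8b^3 + 52b^2 + 8b − 56) + (−3b^3 + 12b^2 + 3b − 12)
  4b^4 − 8b^3 + 52b^2 + 8b − 56 = (−(4/3)b − 8/3)(−3b^3 + 12b^2 + 3b − 12) + (88b^2 − 88)
  −3b^3 + 12b^2 + 3b − 12 = (−(3/88)b + 3/22)(88b^2 − 88) + (0)
Last nonzero remainder: 88b^2 − 88. Dividing through by 88 gives the monic gcd b^2 − 1.
Cancel b^2 − 1 from numerator and denominator to get the reduced form.

(−b^2 − b − 2)/(4b^2 − 8b + 56)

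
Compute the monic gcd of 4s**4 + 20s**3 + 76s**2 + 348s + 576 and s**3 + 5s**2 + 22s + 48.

Euclidean algorithm in ℚ[s]:
  4s**4 + 20s**3 + 76s**2 + 348s + 576 = (4s)(s**3 + 5s**2 + 22s + 48) + (−12s**2 + 156s + 576)
  s**3 + 5s**2 + 22s + 48 = (−(1/12)s − 3/2)(−12s**2 + 156s + 576) + (304s + 912)
  −12s**2 + 156s + 576 = (−(3/76)s + 12/19)(304s + 912) + (0)
Last nonzero remainder: 304s + 912. Dividing through by 304 gives the monic gcd s + 3.

s + 3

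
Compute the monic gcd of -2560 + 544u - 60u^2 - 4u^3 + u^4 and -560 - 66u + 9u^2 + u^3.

-80 + 2u + u^2

Repeated division with remainder:
  u^4 - 4u^3 - 60u^2 + 544u - 2560 = (u - 13)(u^3 + 9u^2 - 66u - 560) + (123u^2 + 246u - 9840)
  u^3 + 9u^2 - 66u - 560 = ((1/123)u + 7/123)(123u^2 + 246u - 9840) + (0)
Last nonzero remainder: 123u^2 + 246u - 9840. Dividing through by 123 gives the monic gcd u^2 + 2u - 80.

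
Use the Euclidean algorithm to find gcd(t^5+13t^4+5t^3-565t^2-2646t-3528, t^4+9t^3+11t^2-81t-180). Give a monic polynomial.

t^2+7t+12

Apply the Euclidean algorithm:
  t^5+13t^4+5t^3-565t^2-2646t-3528 = (t+4)(t^4+9t^3+11t^2-81t-180) + (-42t^3-528t^2-2142t-2808)
  t^4+9t^3+11t^2-81t-180 = (-(1/42)t+25/294)(-42t^3-528t^2-2142t-2808) + ((240/49)t^2+(240/7)t+2880/49)
  -42t^3-528t^2-2142t-2808 = (-(343/40)t-1911/40)((240/49)t^2+(240/7)t+2880/49) + (0)
Last nonzero remainder: (240/49)t^2+(240/7)t+2880/49. Dividing through by 240/49 gives the monic gcd t^2+7t+12.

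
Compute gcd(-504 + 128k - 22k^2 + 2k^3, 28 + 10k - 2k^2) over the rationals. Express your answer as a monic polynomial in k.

-7 + k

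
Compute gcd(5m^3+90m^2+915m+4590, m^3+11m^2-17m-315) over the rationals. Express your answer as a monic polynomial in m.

m+9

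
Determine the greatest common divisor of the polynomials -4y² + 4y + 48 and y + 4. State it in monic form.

1

Euclidean algorithm in ℚ[y]:
  -4y² + 4y + 48 = (-4y + 20)(y + 4) + (-32)
  y + 4 = (-(1/32)y - 1/8)(-32) + (0)
The last nonzero remainder is the constant -32, so the polynomials are coprime and gcd = 1.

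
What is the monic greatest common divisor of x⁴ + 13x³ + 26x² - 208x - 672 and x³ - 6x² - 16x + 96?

x² - 16

By polynomial division,
  x⁴ + 13x³ + 26x² - 208x - 672 = (x + 19)(x³ - 6x² - 16x + 96) + (156x² - 2496)
  x³ - 6x² - 16x + 96 = ((1/156)x - 1/26)(156x² - 2496) + (0)
Last nonzero remainder: 156x² - 2496. Dividing through by 156 gives the monic gcd x² - 16.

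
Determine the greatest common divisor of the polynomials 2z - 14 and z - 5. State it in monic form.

By polynomial division,
  2z - 14 = (2)(z - 5) + (-4)
  z - 5 = (-(1/4)z + 5/4)(-4) + (0)
The last nonzero remainder is the constant -4, so the polynomials are coprime and gcd = 1.

1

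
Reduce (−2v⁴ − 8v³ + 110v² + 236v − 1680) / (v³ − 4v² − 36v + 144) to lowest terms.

Apply the Euclidean algorithm:
  −2v⁴ − 8v³ + 110v² + 236v − 1680 = (−2v − 16)(v³ − 4v² − 36v + 144) + (−26v² − 52v + 624)
  v³ − 4v² − 36v + 144 = (−(1/26)v + 3/13)(−26v² − 52v + 624) + (0)
Last nonzero remainder: −26v² − 52v + 624. Dividing through by −26 gives the monic gcd v² + 2v − 24.
Cancel v² + 2v − 24 from numerator and denominator to get the reduced form.

(−2v² − 4v + 70)/(v − 6)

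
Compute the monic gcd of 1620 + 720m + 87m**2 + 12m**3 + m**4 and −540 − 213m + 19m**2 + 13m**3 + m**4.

27 + 12m + m**2

Apply the Euclidean algorithm:
  m**4 + 12m**3 + 87m**2 + 720m + 1620 = (m**4 + 13m**3 + 19m**2 − 213m − 540) + (−m**3 + 68m**2 + 933m + 2160)
  m**4 + 13m**3 + 19m**2 − 213m − 540 = (−m − 81)(−m**3 + 68m**2 + 933m + 2160) + (6460m**2 + 77520m + 174420)
  −m**3 + 68m**2 + 933m + 2160 = (−(1/6460)m + 4/323)(6460m**2 + 77520m + 174420) + (0)
Last nonzero remainder: 6460m**2 + 77520m + 174420. Dividing through by 6460 gives the monic gcd m**2 + 12m + 27.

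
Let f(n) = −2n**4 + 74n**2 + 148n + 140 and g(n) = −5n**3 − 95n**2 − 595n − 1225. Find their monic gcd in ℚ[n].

n + 5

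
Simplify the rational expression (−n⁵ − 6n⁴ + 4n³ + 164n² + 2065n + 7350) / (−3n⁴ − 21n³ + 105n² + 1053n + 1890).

Euclidean algorithm in ℚ[n]:
  −n⁵ − 6n⁴ + 4n³ + 164n² + 2065n + 7350 = ((1/3)n − 1/3)(−3n⁴ − 21n³ + 105n² + 1053n + 1890) + (−38n³ − 152n² + 1786n + 7980)
  −3n⁴ − 21n³ + 105n² + 1053n + 1890 = ((3/38)n + 9/38)(−38n³ − 152n² + 1786n + 7980) + (0)
Last nonzero remainder: −38n³ − 152n² + 1786n + 7980. Dividing through by −38 gives the monic gcd n³ + 4n² − 47n − 210.
Cancel n³ + 4n² − 47n − 210 from numerator and denominator to get the reduced form.

(n² + 2n + 35)/(3n + 9)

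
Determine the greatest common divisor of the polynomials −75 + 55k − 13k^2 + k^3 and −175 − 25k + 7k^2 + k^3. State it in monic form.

−5 + k

Apply the Euclidean algorithm:
  k^3 − 13k^2 + 55k − 75 = (k^3 + 7k^2 − 25k − 175) + (−20k^2 + 80k + 100)
  k^3 + 7k^2 − 25k − 175 = (−(1/20)k − 11/20)(−20k^2 + 80k + 100) + (24k − 120)
  −20k^2 + 80k + 100 = (−(5/6)k − 5/6)(24k − 120) + (0)
Last nonzero remainder: 24k − 120. Dividing through by 24 gives the monic gcd k − 5.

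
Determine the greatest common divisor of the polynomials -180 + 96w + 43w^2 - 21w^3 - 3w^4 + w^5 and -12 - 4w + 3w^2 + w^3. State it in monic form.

Apply the Euclidean algorithm:
  w^5 - 3w^4 - 21w^3 + 43w^2 + 96w - 180 = (w^2 - 6w + 1)(w^3 + 3w^2 - 4w - 12) + (28w^2 + 28w - 168)
  w^3 + 3w^2 - 4w - 12 = ((1/28)w + 1/14)(28w^2 + 28w - 168) + (0)
Last nonzero remainder: 28w^2 + 28w - 168. Dividing through by 28 gives the monic gcd w^2 + w - 6.

-6 + w + w^2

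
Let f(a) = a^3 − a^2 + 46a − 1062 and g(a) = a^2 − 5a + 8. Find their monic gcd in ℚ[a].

Repeated division with remainder:
  a^3 − a^2 + 46a − 1062 = (a + 4)(a^2 − 5a + 8) + (58a − 1094)
  a^2 − 5a + 8 = ((1/58)a + 201/841)(58a − 1094) + (226622/841)
  58a − 1094 = ((24389/113311)a − 460027/113311)(226622/841) + (0)
The last nonzero remainder is the constant 226622/841, so the polynomials are coprime and gcd = 1.

1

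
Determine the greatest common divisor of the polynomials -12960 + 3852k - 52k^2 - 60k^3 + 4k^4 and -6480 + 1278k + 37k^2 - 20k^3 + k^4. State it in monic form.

Repeated division with remainder:
  4k^4 - 60k^3 - 52k^2 + 3852k - 12960 = (4)(k^4 - 20k^3 + 37k^2 + 1278k - 6480) + (20k^3 - 200k^2 - 1260k + 12960)
  k^4 - 20k^3 + 37k^2 + 1278k - 6480 = ((1/20)k - 1/2)(20k^3 - 200k^2 - 1260k + 12960) + (0)
Last nonzero remainder: 20k^3 - 200k^2 - 1260k + 12960. Dividing through by 20 gives the monic gcd k^3 - 10k^2 - 63k + 648.

648 - 63k - 10k^2 + k^3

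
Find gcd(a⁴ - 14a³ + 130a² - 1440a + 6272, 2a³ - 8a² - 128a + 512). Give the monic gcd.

By polynomial division,
  a⁴ - 14a³ + 130a² - 1440a + 6272 = ((1/2)a - 5)(2a³ - 8a² - 128a + 512) + (154a² - 2336a + 8832)
  2a³ - 8a² - 128a + 512 = ((1/77)a + 860/5929)(154a² - 2336a + 8832) + ((569984/5929)a - 4559872/5929)
  154a² - 2336a + 8832 = ((456533/284992)a - 409101/35624)((569984/5929)a - 4559872/5929) + (0)
Last nonzero remainder: (569984/5929)a - 4559872/5929. Dividing through by 569984/5929 gives the monic gcd a - 8.

a - 8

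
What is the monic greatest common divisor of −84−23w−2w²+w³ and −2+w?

1

Repeated division with remainder:
  w³−2w²−23w−84 = (w²−23)(w−2) + (−130)
  w−2 = (−(1/130)w+1/65)(−130) + (0)
The last nonzero remainder is the constant −130, so the polynomials are coprime and gcd = 1.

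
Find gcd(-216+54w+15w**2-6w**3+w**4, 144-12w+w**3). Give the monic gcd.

Euclidean algorithm in ℚ[w]:
  w**4-6w**3+15w**2+54w-216 = (w-6)(w**3-12w+144) + (27w**2-162w+648)
  w**3-12w+144 = ((1/27)w+2/9)(27w**2-162w+648) + (0)
Last nonzero remainder: 27w**2-162w+648. Dividing through by 27 gives the monic gcd w**2-6w+24.

24-6w+w**2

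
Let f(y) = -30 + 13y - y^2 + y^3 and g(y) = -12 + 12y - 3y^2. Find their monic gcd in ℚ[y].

Repeated division with remainder:
  y^3 - y^2 + 13y - 30 = (-(1/3)y - 1)(-3y^2 + 12y - 12) + (21y - 42)
  -3y^2 + 12y - 12 = (-(1/7)y + 2/7)(21y - 42) + (0)
Last nonzero remainder: 21y - 42. Dividing through by 21 gives the monic gcd y - 2.

-2 + y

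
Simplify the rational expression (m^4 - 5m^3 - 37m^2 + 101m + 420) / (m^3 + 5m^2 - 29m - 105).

By polynomial division,
  m^4 - 5m^3 - 37m^2 + 101m + 420 = (m - 10)(m^3 + 5m^2 - 29m - 105) + (42m^2 - 84m - 630)
  m^3 + 5m^2 - 29m - 105 = ((1/42)m + 1/6)(42m^2 - 84m - 630) + (0)
Last nonzero remainder: 42m^2 - 84m - 630. Dividing through by 42 gives the monic gcd m^2 - 2m - 15.
Cancel m^2 - 2m - 15 from numerator and denominator to get the reduced form.

(m^2 - 3m - 28)/(m + 7)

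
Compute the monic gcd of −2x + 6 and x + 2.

1

By polynomial division,
  −2x + 6 = (−2)(x + 2) + (10)
  x + 2 = ((1/10)x + 1/5)(10) + (0)
The last nonzero remainder is the constant 10, so the polynomials are coprime and gcd = 1.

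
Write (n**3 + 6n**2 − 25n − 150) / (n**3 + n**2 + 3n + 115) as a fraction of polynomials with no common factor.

(n**2 + n − 30)/(n**2 − 4n + 23)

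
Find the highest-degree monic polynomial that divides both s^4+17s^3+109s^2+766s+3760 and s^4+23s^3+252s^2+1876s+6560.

s^2+18s+80

Euclidean algorithm in ℚ[s]:
  s^4+17s^3+109s^2+766s+3760 = (s^4+23s^3+252s^2+1876s+6560) + (-6s^3-143s^2-1110s-2800)
  s^4+23s^3+252s^2+1876s+6560 = (-(1/6)s+5/36)(-6s^3-143s^2-1110s-2800) + ((3127/36)s^2+(3127/2)s+62540/9)
  -6s^3-143s^2-1110s-2800 = (-(216/3127)s-1260/3127)((3127/36)s^2+(3127/2)s+62540/9) + (0)
Last nonzero remainder: (3127/36)s^2+(3127/2)s+62540/9. Dividing through by 3127/36 gives the monic gcd s^2+18s+80.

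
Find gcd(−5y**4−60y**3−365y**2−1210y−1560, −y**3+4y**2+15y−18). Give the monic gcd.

By polynomial division,
  −5y**4−60y**3−365y**2−1210y−1560 = (5y+80)(−y**3+4y**2+15y−18) + (−760y**2−2320y−120)
  −y**3+4y**2+15y−18 = ((1/760)y−67/7220)(−760y**2−2320y−120) + (−(2300/361)y−6900/361)
  −760y**2−2320y−120 = ((13718/115)y+722/115)(−(2300/361)y−6900/361) + (0)
Last nonzero remainder: −(2300/361)y−6900/361. Dividing through by −2300/361 gives the monic gcd y+3.

y+3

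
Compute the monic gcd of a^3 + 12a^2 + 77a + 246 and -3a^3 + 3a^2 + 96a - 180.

a + 6

Repeated division with remainder:
  a^3 + 12a^2 + 77a + 246 = (-1/3)(-3a^3 + 3a^2 + 96a - 180) + (13a^2 + 109a + 186)
  -3a^3 + 3a^2 + 96a - 180 = (-(3/13)a + 366/169)(13a^2 + 109a + 186) + (-(16416/169)a - 98496/169)
  13a^2 + 109a + 186 = (-(2197/16416)a - 5239/16416)(-(16416/169)a - 98496/169) + (0)
Last nonzero remainder: -(16416/169)a - 98496/169. Dividing through by -16416/169 gives the monic gcd a + 6.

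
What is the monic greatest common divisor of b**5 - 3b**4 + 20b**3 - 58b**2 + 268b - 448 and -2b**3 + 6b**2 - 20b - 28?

b**2 - 4b + 14

Repeated division with remainder:
  b**5 - 3b**4 + 20b**3 - 58b**2 + 268b - 448 = (-(1/2)b**2 - 5)(-2b**3 + 6b**2 - 20b - 28) + (-42b**2 + 168b - 588)
  -2b**3 + 6b**2 - 20b - 28 = ((1/21)b + 1/21)(-42b**2 + 168b - 588) + (0)
Last nonzero remainder: -42b**2 + 168b - 588. Dividing through by -42 gives the monic gcd b**2 - 4b + 14.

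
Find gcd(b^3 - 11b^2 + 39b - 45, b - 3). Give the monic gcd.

Repeated division with remainder:
  b^3 - 11b^2 + 39b - 45 = (b^2 - 8b + 15)(b - 3) + (0)
The last nonzero remainder b - 3 is already monic.

b - 3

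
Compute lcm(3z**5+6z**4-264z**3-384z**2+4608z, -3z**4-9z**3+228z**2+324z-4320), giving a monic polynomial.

z**7-9z**6-80z**5+900z**4+304z**3-20736z**2+46080z

Euclidean algorithm in ℚ[z]:
  3z**5+6z**4-264z**3-384z**2+4608z = (-z+1)(-3z**4-9z**3+228z**2+324z-4320) + (-27z**3-288z**2-36z+4320)
  -3z**4-9z**3+228z**2+324z-4320 = ((1/9)z-23/27)(-27z**3-288z**2-36z+4320) + (-(40/3)z**2-(560/3)z-640)
  -27z**3-288z**2-36z+4320 = ((81/40)z-27/4)(-(40/3)z**2-(560/3)z-640) + (0)
Last nonzero remainder: -(40/3)z**2-(560/3)z-640. Dividing through by -40/3 gives the monic gcd z**2+14z+48.
Then lcm(f, g) = f·g / gcd(f, g); expanding and making the result monic gives the answer.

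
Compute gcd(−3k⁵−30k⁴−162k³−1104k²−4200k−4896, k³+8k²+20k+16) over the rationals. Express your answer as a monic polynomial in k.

Repeated division with remainder:
  −3k⁵−30k⁴−162k³−1104k²−4200k−4896 = (−3k²−6k−54)(k³+8k²+20k+16) + (−504k²−3024k−4032)
  k³+8k²+20k+16 = (−(1/504)k−1/252)(−504k²−3024k−4032) + (0)
Last nonzero remainder: −504k²−3024k−4032. Dividing through by −504 gives the monic gcd k²+6k+8.

k²+6k+8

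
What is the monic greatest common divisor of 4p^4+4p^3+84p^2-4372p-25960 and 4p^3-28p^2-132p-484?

p-11

By polynomial division,
  4p^4+4p^3+84p^2-4372p-25960 = (p+8)(4p^3-28p^2-132p-484) + (440p^2-2832p-22088)
  4p^3-28p^2-132p-484 = ((1/110)p-31/6050)(440p^2-2832p-22088) + ((164224/3025)p-164224/275)
  440p^2-2832p-22088 = ((166375/20528)p+759275/20528)((164224/3025)p-164224/275) + (0)
Last nonzero remainder: (164224/3025)p-164224/275. Dividing through by 164224/3025 gives the monic gcd p-11.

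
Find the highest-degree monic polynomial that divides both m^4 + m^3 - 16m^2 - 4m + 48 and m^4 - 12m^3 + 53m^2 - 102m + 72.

m^2 - 5m + 6

Repeated division with remainder:
  m^4 + m^3 - 16m^2 - 4m + 48 = (m^4 - 12m^3 + 53m^2 - 102m + 72) + (13m^3 - 69m^2 + 98m - 24)
  m^4 - 12m^3 + 53m^2 - 102m + 72 = ((1/13)m - 87/169)(13m^3 - 69m^2 + 98m - 24) + ((1680/169)m^2 - (8400/169)m + 10080/169)
  13m^3 - 69m^2 + 98m - 24 = ((2197/1680)m - 169/420)((1680/169)m^2 - (8400/169)m + 10080/169) + (0)
Last nonzero remainder: (1680/169)m^2 - (8400/169)m + 10080/169. Dividing through by 1680/169 gives the monic gcd m^2 - 5m + 6.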